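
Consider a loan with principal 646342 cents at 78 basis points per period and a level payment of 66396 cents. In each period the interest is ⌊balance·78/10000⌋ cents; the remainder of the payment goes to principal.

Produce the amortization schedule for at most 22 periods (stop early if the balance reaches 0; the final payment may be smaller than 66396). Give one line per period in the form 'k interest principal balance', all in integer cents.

1 5041 61355 584987
2 4562 61834 523153
3 4080 62316 460837
4 3594 62802 398035
5 3104 63292 334743
6 2610 63786 270957
7 2113 64283 206674
8 1612 64784 141890
9 1106 65290 76600
10 597 65799 10801
11 84 10801 0

1. interest=⌊646342·78/10000⌋=5041; principal=66396-5041=61355; balance=646342-61355=584987
2. interest=⌊584987·78/10000⌋=4562; principal=66396-4562=61834; balance=584987-61834=523153
3. interest=⌊523153·78/10000⌋=4080; principal=66396-4080=62316; balance=523153-62316=460837
4. interest=⌊460837·78/10000⌋=3594; principal=66396-3594=62802; balance=460837-62802=398035
5. interest=⌊398035·78/10000⌋=3104; principal=66396-3104=63292; balance=398035-63292=334743
6. interest=⌊334743·78/10000⌋=2610; principal=66396-2610=63786; balance=334743-63786=270957
7. interest=⌊270957·78/10000⌋=2113; principal=66396-2113=64283; balance=270957-64283=206674
8. interest=⌊206674·78/10000⌋=1612; principal=66396-1612=64784; balance=206674-64784=141890
9. interest=⌊141890·78/10000⌋=1106; principal=66396-1106=65290; balance=141890-65290=76600
10. interest=⌊76600·78/10000⌋=597; principal=66396-597=65799; balance=76600-65799=10801
11. interest=⌊10801·78/10000⌋=84; principal=min(66396-84,10801)=10801; balance=10801-10801=0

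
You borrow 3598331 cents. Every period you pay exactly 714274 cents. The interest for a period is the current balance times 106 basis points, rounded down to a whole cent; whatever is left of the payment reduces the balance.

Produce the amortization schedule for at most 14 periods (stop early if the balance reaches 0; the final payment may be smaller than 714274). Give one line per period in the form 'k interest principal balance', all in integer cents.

1. interest=⌊3598331·106/10000⌋=38142; principal=714274-38142=676132; balance=3598331-676132=2922199
2. interest=⌊2922199·106/10000⌋=30975; principal=714274-30975=683299; balance=2922199-683299=2238900
3. interest=⌊2238900·106/10000⌋=23732; principal=714274-23732=690542; balance=2238900-690542=1548358
4. interest=⌊1548358·106/10000⌋=16412; principal=714274-16412=697862; balance=1548358-697862=850496
5. interest=⌊850496·106/10000⌋=9015; principal=714274-9015=705259; balance=850496-705259=145237
6. interest=⌊145237·106/10000⌋=1539; principal=min(714274-1539,145237)=145237; balance=145237-145237=0

1 38142 676132 2922199
2 30975 683299 2238900
3 23732 690542 1548358
4 16412 697862 850496
5 9015 705259 145237
6 1539 145237 0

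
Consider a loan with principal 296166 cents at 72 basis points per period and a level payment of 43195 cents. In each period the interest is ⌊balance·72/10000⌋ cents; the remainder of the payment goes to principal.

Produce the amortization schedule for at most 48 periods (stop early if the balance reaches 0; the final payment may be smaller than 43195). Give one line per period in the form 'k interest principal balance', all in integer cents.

1 2132 41063 255103
2 1836 41359 213744
3 1538 41657 172087
4 1239 41956 130131
5 936 42259 87872
6 632 42563 45309
7 326 42869 2440
8 17 2440 0

1. interest=⌊296166·72/10000⌋=2132; principal=43195-2132=41063; balance=296166-41063=255103
2. interest=⌊255103·72/10000⌋=1836; principal=43195-1836=41359; balance=255103-41359=213744
3. interest=⌊213744·72/10000⌋=1538; principal=43195-1538=41657; balance=213744-41657=172087
4. interest=⌊172087·72/10000⌋=1239; principal=43195-1239=41956; balance=172087-41956=130131
5. interest=⌊130131·72/10000⌋=936; principal=43195-936=42259; balance=130131-42259=87872
6. interest=⌊87872·72/10000⌋=632; principal=43195-632=42563; balance=87872-42563=45309
7. interest=⌊45309·72/10000⌋=326; principal=43195-326=42869; balance=45309-42869=2440
8. interest=⌊2440·72/10000⌋=17; principal=min(43195-17,2440)=2440; balance=2440-2440=0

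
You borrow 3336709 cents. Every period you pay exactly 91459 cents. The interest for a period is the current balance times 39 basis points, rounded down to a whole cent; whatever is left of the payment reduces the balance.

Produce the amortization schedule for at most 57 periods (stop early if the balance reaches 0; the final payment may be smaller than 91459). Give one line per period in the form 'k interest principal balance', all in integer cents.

1. interest=⌊3336709·39/10000⌋=13013; principal=91459-13013=78446; balance=3336709-78446=3258263
2. interest=⌊3258263·39/10000⌋=12707; principal=91459-12707=78752; balance=3258263-78752=3179511
3. interest=⌊3179511·39/10000⌋=12400; principal=91459-12400=79059; balance=3179511-79059=3100452
4. interest=⌊3100452·39/10000⌋=12091; principal=91459-12091=79368; balance=3100452-79368=3021084
5. interest=⌊3021084·39/10000⌋=11782; principal=91459-11782=79677; balance=3021084-79677=2941407
6. interest=⌊2941407·39/10000⌋=11471; principal=91459-11471=79988; balance=2941407-79988=2861419
7. interest=⌊2861419·39/10000⌋=11159; principal=91459-11159=80300; balance=2861419-80300=2781119
8. interest=⌊2781119·39/10000⌋=10846; principal=91459-10846=80613; balance=2781119-80613=2700506
9. interest=⌊2700506·39/10000⌋=10531; principal=91459-10531=80928; balance=2700506-80928=2619578
10. interest=⌊2619578·39/10000⌋=10216; principal=91459-10216=81243; balance=2619578-81243=2538335
11. interest=⌊2538335·39/10000⌋=9899; principal=91459-9899=81560; balance=2538335-81560=2456775
12. interest=⌊2456775·39/10000⌋=9581; principal=91459-9581=81878; balance=2456775-81878=2374897
13. interest=⌊2374897·39/10000⌋=9262; principal=91459-9262=82197; balance=2374897-82197=2292700
14. interest=⌊2292700·39/10000⌋=8941; principal=91459-8941=82518; balance=2292700-82518=2210182
15. interest=⌊2210182·39/10000⌋=8619; principal=91459-8619=82840; balance=2210182-82840=2127342
16. interest=⌊2127342·39/10000⌋=8296; principal=91459-8296=83163; balance=2127342-83163=2044179
17. interest=⌊2044179·39/10000⌋=7972; principal=91459-7972=83487; balance=2044179-83487=1960692
18. interest=⌊1960692·39/10000⌋=7646; principal=91459-7646=83813; balance=1960692-83813=1876879
19. interest=⌊1876879·39/10000⌋=7319; principal=91459-7319=84140; balance=1876879-84140=1792739
20. interest=⌊1792739·39/10000⌋=6991; principal=91459-6991=84468; balance=1792739-84468=1708271
21. interest=⌊1708271·39/10000⌋=6662; principal=91459-6662=84797; balance=1708271-84797=1623474
22. interest=⌊1623474·39/10000⌋=6331; principal=91459-6331=85128; balance=1623474-85128=1538346
23. interest=⌊1538346·39/10000⌋=5999; principal=91459-5999=85460; balance=1538346-85460=1452886
24. interest=⌊1452886·39/10000⌋=5666; principal=91459-5666=85793; balance=1452886-85793=1367093
25. interest=⌊1367093·39/10000⌋=5331; principal=91459-5331=86128; balance=1367093-86128=1280965
26. interest=⌊1280965·39/10000⌋=4995; principal=91459-4995=86464; balance=1280965-86464=1194501
27. interest=⌊1194501·39/10000⌋=4658; principal=91459-4658=86801; balance=1194501-86801=1107700
28. interest=⌊1107700·39/10000⌋=4320; principal=91459-4320=87139; balance=1107700-87139=1020561
29. interest=⌊1020561·39/10000⌋=3980; principal=91459-3980=87479; balance=1020561-87479=933082
30. interest=⌊933082·39/10000⌋=3639; principal=91459-3639=87820; balance=933082-87820=845262
31. interest=⌊845262·39/10000⌋=3296; principal=91459-3296=88163; balance=845262-88163=757099
32. interest=⌊757099·39/10000⌋=2952; principal=91459-2952=88507; balance=757099-88507=668592
33. interest=⌊668592·39/10000⌋=2607; principal=91459-2607=88852; balance=668592-88852=579740
34. interest=⌊579740·39/10000⌋=2260; principal=91459-2260=89199; balance=579740-89199=490541
35. interest=⌊490541·39/10000⌋=1913; principal=91459-1913=89546; balance=490541-89546=400995
36. interest=⌊400995·39/10000⌋=1563; principal=91459-1563=89896; balance=400995-89896=311099
37. interest=⌊311099·39/10000⌋=1213; principal=91459-1213=90246; balance=311099-90246=220853
38. interest=⌊220853·39/10000⌋=861; principal=91459-861=90598; balance=220853-90598=130255
39. interest=⌊130255·39/10000⌋=507; principal=91459-507=90952; balance=130255-90952=39303
40. interest=⌊39303·39/10000⌋=153; principal=min(91459-153,39303)=39303; balance=39303-39303=0

1 13013 78446 3258263
2 12707 78752 3179511
3 12400 79059 3100452
4 12091 79368 3021084
5 11782 79677 2941407
6 11471 79988 2861419
7 11159 80300 2781119
8 10846 80613 2700506
9 10531 80928 2619578
10 10216 81243 2538335
11 9899 81560 2456775
12 9581 81878 2374897
13 9262 82197 2292700
14 8941 82518 2210182
15 8619 82840 2127342
16 8296 83163 2044179
17 7972 83487 1960692
18 7646 83813 1876879
19 7319 84140 1792739
20 6991 84468 1708271
21 6662 84797 1623474
22 6331 85128 1538346
23 5999 85460 1452886
24 5666 85793 1367093
25 5331 86128 1280965
26 4995 86464 1194501
27 4658 86801 1107700
28 4320 87139 1020561
29 3980 87479 933082
30 3639 87820 845262
31 3296 88163 757099
32 2952 88507 668592
33 2607 88852 579740
34 2260 89199 490541
35 1913 89546 400995
36 1563 89896 311099
37 1213 90246 220853
38 861 90598 130255
39 507 90952 39303
40 153 39303 0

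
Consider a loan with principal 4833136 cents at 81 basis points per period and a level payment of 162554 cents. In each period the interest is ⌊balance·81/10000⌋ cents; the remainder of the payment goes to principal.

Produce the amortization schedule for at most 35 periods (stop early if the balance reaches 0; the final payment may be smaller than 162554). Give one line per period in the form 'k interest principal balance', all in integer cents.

1. interest=⌊4833136·81/10000⌋=39148; principal=162554-39148=123406; balance=4833136-123406=4709730
2. interest=⌊4709730·81/10000⌋=38148; principal=162554-38148=124406; balance=4709730-124406=4585324
3. interest=⌊4585324·81/10000⌋=37141; principal=162554-37141=125413; balance=4585324-125413=4459911
4. interest=⌊4459911·81/10000⌋=36125; principal=162554-36125=126429; balance=4459911-126429=4333482
5. interest=⌊4333482·81/10000⌋=35101; principal=162554-35101=127453; balance=4333482-127453=4206029
6. interest=⌊4206029·81/10000⌋=34068; principal=162554-34068=128486; balance=4206029-128486=4077543
7. interest=⌊4077543·81/10000⌋=33028; principal=162554-33028=129526; balance=4077543-129526=3948017
8. interest=⌊3948017·81/10000⌋=31978; principal=162554-31978=130576; balance=3948017-130576=3817441
9. interest=⌊3817441·81/10000⌋=30921; principal=162554-30921=131633; balance=3817441-131633=3685808
10. interest=⌊3685808·81/10000⌋=29855; principal=162554-29855=132699; balance=3685808-132699=3553109
11. interest=⌊3553109·81/10000⌋=28780; principal=162554-28780=133774; balance=3553109-133774=3419335
12. interest=⌊3419335·81/10000⌋=27696; principal=162554-27696=134858; balance=3419335-134858=3284477
13. interest=⌊3284477·81/10000⌋=26604; principal=162554-26604=135950; balance=3284477-135950=3148527
14. interest=⌊3148527·81/10000⌋=25503; principal=162554-25503=137051; balance=3148527-137051=3011476
15. interest=⌊3011476·81/10000⌋=24392; principal=162554-24392=138162; balance=3011476-138162=2873314
16. interest=⌊2873314·81/10000⌋=23273; principal=162554-23273=139281; balance=2873314-139281=2734033
17. interest=⌊2734033·81/10000⌋=22145; principal=162554-22145=140409; balance=2734033-140409=2593624
18. interest=⌊2593624·81/10000⌋=21008; principal=162554-21008=141546; balance=2593624-141546=2452078
19. interest=⌊2452078·81/10000⌋=19861; principal=162554-19861=142693; balance=2452078-142693=2309385
20. interest=⌊2309385·81/10000⌋=18706; principal=162554-18706=143848; balance=2309385-143848=2165537
21. interest=⌊2165537·81/10000⌋=17540; principal=162554-17540=145014; balance=2165537-145014=2020523
22. interest=⌊2020523·81/10000⌋=16366; principal=162554-16366=146188; balance=2020523-146188=1874335
23. interest=⌊1874335·81/10000⌋=15182; principal=162554-15182=147372; balance=1874335-147372=1726963
24. interest=⌊1726963·81/10000⌋=13988; principal=162554-13988=148566; balance=1726963-148566=1578397
25. interest=⌊1578397·81/10000⌋=12785; principal=162554-12785=149769; balance=1578397-149769=1428628
26. interest=⌊1428628·81/10000⌋=11571; principal=162554-11571=150983; balance=1428628-150983=1277645
27. interest=⌊1277645·81/10000⌋=10348; principal=162554-10348=152206; balance=1277645-152206=1125439
28. interest=⌊1125439·81/10000⌋=9116; principal=162554-9116=153438; balance=1125439-153438=972001
29. interest=⌊972001·81/10000⌋=7873; principal=162554-7873=154681; balance=972001-154681=817320
30. interest=⌊817320·81/10000⌋=6620; principal=162554-6620=155934; balance=817320-155934=661386
31. interest=⌊661386·81/10000⌋=5357; principal=162554-5357=157197; balance=661386-157197=504189
32. interest=⌊504189·81/10000⌋=4083; principal=162554-4083=158471; balance=504189-158471=345718
33. interest=⌊345718·81/10000⌋=2800; principal=162554-2800=159754; balance=345718-159754=185964
34. interest=⌊185964·81/10000⌋=1506; principal=162554-1506=161048; balance=185964-161048=24916
35. interest=⌊24916·81/10000⌋=201; principal=min(162554-201,24916)=24916; balance=24916-24916=0

1 39148 123406 4709730
2 38148 124406 4585324
3 37141 125413 4459911
4 36125 126429 4333482
5 35101 127453 4206029
6 34068 128486 4077543
7 33028 129526 3948017
8 31978 130576 3817441
9 30921 131633 3685808
10 29855 132699 3553109
11 28780 133774 3419335
12 27696 134858 3284477
13 26604 135950 3148527
14 25503 137051 3011476
15 24392 138162 2873314
16 23273 139281 2734033
17 22145 140409 2593624
18 21008 141546 2452078
19 19861 142693 2309385
20 18706 143848 2165537
21 17540 145014 2020523
22 16366 146188 1874335
23 15182 147372 1726963
24 13988 148566 1578397
25 12785 149769 1428628
26 11571 150983 1277645
27 10348 152206 1125439
28 9116 153438 972001
29 7873 154681 817320
30 6620 155934 661386
31 5357 157197 504189
32 4083 158471 345718
33 2800 159754 185964
34 1506 161048 24916
35 201 24916 0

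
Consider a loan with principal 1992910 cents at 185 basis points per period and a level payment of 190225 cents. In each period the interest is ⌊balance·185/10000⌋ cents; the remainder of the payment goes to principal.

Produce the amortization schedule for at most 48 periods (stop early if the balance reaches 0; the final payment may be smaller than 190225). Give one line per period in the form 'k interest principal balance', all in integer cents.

1. interest=⌊1992910·185/10000⌋=36868; principal=190225-36868=153357; balance=1992910-153357=1839553
2. interest=⌊1839553·185/10000⌋=34031; principal=190225-34031=156194; balance=1839553-156194=1683359
3. interest=⌊1683359·185/10000⌋=31142; principal=190225-31142=159083; balance=1683359-159083=1524276
4. interest=⌊1524276·185/10000⌋=28199; principal=190225-28199=162026; balance=1524276-162026=1362250
5. interest=⌊1362250·185/10000⌋=25201; principal=190225-25201=165024; balance=1362250-165024=1197226
6. interest=⌊1197226·185/10000⌋=22148; principal=190225-22148=168077; balance=1197226-168077=1029149
7. interest=⌊1029149·185/10000⌋=19039; principal=190225-19039=171186; balance=1029149-171186=857963
8. interest=⌊857963·185/10000⌋=15872; principal=190225-15872=174353; balance=857963-174353=683610
9. interest=⌊683610·185/10000⌋=12646; principal=190225-12646=177579; balance=683610-177579=506031
10. interest=⌊506031·185/10000⌋=9361; principal=190225-9361=180864; balance=506031-180864=325167
11. interest=⌊325167·185/10000⌋=6015; principal=190225-6015=184210; balance=325167-184210=140957
12. interest=⌊140957·185/10000⌋=2607; principal=min(190225-2607,140957)=140957; balance=140957-140957=0

1 36868 153357 1839553
2 34031 156194 1683359
3 31142 159083 1524276
4 28199 162026 1362250
5 25201 165024 1197226
6 22148 168077 1029149
7 19039 171186 857963
8 15872 174353 683610
9 12646 177579 506031
10 9361 180864 325167
11 6015 184210 140957
12 2607 140957 0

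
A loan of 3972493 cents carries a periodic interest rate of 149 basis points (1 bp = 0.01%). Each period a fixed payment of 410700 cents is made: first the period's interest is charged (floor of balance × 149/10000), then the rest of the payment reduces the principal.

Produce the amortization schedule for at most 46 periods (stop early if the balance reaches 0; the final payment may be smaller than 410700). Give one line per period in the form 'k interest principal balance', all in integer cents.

1. interest=⌊3972493·149/10000⌋=59190; principal=410700-59190=351510; balance=3972493-351510=3620983
2. interest=⌊3620983·149/10000⌋=53952; principal=410700-53952=356748; balance=3620983-356748=3264235
3. interest=⌊3264235·149/10000⌋=48637; principal=410700-48637=362063; balance=3264235-362063=2902172
4. interest=⌊2902172·149/10000⌋=43242; principal=410700-43242=367458; balance=2902172-367458=2534714
5. interest=⌊2534714·149/10000⌋=37767; principal=410700-37767=372933; balance=2534714-372933=2161781
6. interest=⌊2161781·149/10000⌋=32210; principal=410700-32210=378490; balance=2161781-378490=1783291
7. interest=⌊1783291·149/10000⌋=26571; principal=410700-26571=384129; balance=1783291-384129=1399162
8. interest=⌊1399162·149/10000⌋=20847; principal=410700-20847=389853; balance=1399162-389853=1009309
9. interest=⌊1009309·149/10000⌋=15038; principal=410700-15038=395662; balance=1009309-395662=613647
10. interest=⌊613647·149/10000⌋=9143; principal=410700-9143=401557; balance=613647-401557=212090
11. interest=⌊212090·149/10000⌋=3160; principal=min(410700-3160,212090)=212090; balance=212090-212090=0

1 59190 351510 3620983
2 53952 356748 3264235
3 48637 362063 2902172
4 43242 367458 2534714
5 37767 372933 2161781
6 32210 378490 1783291
7 26571 384129 1399162
8 20847 389853 1009309
9 15038 395662 613647
10 9143 401557 212090
11 3160 212090 0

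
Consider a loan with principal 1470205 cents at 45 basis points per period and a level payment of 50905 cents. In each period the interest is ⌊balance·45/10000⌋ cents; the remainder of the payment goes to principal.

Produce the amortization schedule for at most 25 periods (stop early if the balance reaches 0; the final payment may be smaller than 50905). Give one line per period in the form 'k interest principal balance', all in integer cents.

1 6615 44290 1425915
2 6416 44489 1381426
3 6216 44689 1336737
4 6015 44890 1291847
5 5813 45092 1246755
6 5610 45295 1201460
7 5406 45499 1155961
8 5201 45704 1110257
9 4996 45909 1064348
10 4789 46116 1018232
11 4582 46323 971909
12 4373 46532 925377
13 4164 46741 878636
14 3953 46952 831684
15 3742 47163 784521
16 3530 47375 737146
17 3317 47588 689558
18 3103 47802 641756
19 2887 48018 593738
20 2671 48234 545504
21 2454 48451 497053
22 2236 48669 448384
23 2017 48888 399496
24 1797 49108 350388
25 1576 49329 301059

1. interest=⌊1470205·45/10000⌋=6615; principal=50905-6615=44290; balance=1470205-44290=1425915
2. interest=⌊1425915·45/10000⌋=6416; principal=50905-6416=44489; balance=1425915-44489=1381426
3. interest=⌊1381426·45/10000⌋=6216; principal=50905-6216=44689; balance=1381426-44689=1336737
4. interest=⌊1336737·45/10000⌋=6015; principal=50905-6015=44890; balance=1336737-44890=1291847
5. interest=⌊1291847·45/10000⌋=5813; principal=50905-5813=45092; balance=1291847-45092=1246755
6. interest=⌊1246755·45/10000⌋=5610; principal=50905-5610=45295; balance=1246755-45295=1201460
7. interest=⌊1201460·45/10000⌋=5406; principal=50905-5406=45499; balance=1201460-45499=1155961
8. interest=⌊1155961·45/10000⌋=5201; principal=50905-5201=45704; balance=1155961-45704=1110257
9. interest=⌊1110257·45/10000⌋=4996; principal=50905-4996=45909; balance=1110257-45909=1064348
10. interest=⌊1064348·45/10000⌋=4789; principal=50905-4789=46116; balance=1064348-46116=1018232
11. interest=⌊1018232·45/10000⌋=4582; principal=50905-4582=46323; balance=1018232-46323=971909
12. interest=⌊971909·45/10000⌋=4373; principal=50905-4373=46532; balance=971909-46532=925377
13. interest=⌊925377·45/10000⌋=4164; principal=50905-4164=46741; balance=925377-46741=878636
14. interest=⌊878636·45/10000⌋=3953; principal=50905-3953=46952; balance=878636-46952=831684
15. interest=⌊831684·45/10000⌋=3742; principal=50905-3742=47163; balance=831684-47163=784521
16. interest=⌊784521·45/10000⌋=3530; principal=50905-3530=47375; balance=784521-47375=737146
17. interest=⌊737146·45/10000⌋=3317; principal=50905-3317=47588; balance=737146-47588=689558
18. interest=⌊689558·45/10000⌋=3103; principal=50905-3103=47802; balance=689558-47802=641756
19. interest=⌊641756·45/10000⌋=2887; principal=50905-2887=48018; balance=641756-48018=593738
20. interest=⌊593738·45/10000⌋=2671; principal=50905-2671=48234; balance=593738-48234=545504
21. interest=⌊545504·45/10000⌋=2454; principal=50905-2454=48451; balance=545504-48451=497053
22. interest=⌊497053·45/10000⌋=2236; principal=50905-2236=48669; balance=497053-48669=448384
23. interest=⌊448384·45/10000⌋=2017; principal=50905-2017=48888; balance=448384-48888=399496
24. interest=⌊399496·45/10000⌋=1797; principal=50905-1797=49108; balance=399496-49108=350388
25. interest=⌊350388·45/10000⌋=1576; principal=50905-1576=49329; balance=350388-49329=301059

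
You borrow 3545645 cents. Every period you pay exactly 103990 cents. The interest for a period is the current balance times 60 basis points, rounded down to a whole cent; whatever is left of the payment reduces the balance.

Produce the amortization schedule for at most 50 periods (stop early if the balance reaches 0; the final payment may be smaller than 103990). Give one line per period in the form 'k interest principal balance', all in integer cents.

1. interest=⌊3545645·60/10000⌋=21273; principal=103990-21273=82717; balance=3545645-82717=3462928
2. interest=⌊3462928·60/10000⌋=20777; principal=103990-20777=83213; balance=3462928-83213=3379715
3. interest=⌊3379715·60/10000⌋=20278; principal=103990-20278=83712; balance=3379715-83712=3296003
4. interest=⌊3296003·60/10000⌋=19776; principal=103990-19776=84214; balance=3296003-84214=3211789
5. interest=⌊3211789·60/10000⌋=19270; principal=103990-19270=84720; balance=3211789-84720=3127069
6. interest=⌊3127069·60/10000⌋=18762; principal=103990-18762=85228; balance=3127069-85228=3041841
7. interest=⌊3041841·60/10000⌋=18251; principal=103990-18251=85739; balance=3041841-85739=2956102
8. interest=⌊2956102·60/10000⌋=17736; principal=103990-17736=86254; balance=2956102-86254=2869848
9. interest=⌊2869848·60/10000⌋=17219; principal=103990-17219=86771; balance=2869848-86771=2783077
10. interest=⌊2783077·60/10000⌋=16698; principal=103990-16698=87292; balance=2783077-87292=2695785
11. interest=⌊2695785·60/10000⌋=16174; principal=103990-16174=87816; balance=2695785-87816=2607969
12. interest=⌊2607969·60/10000⌋=15647; principal=103990-15647=88343; balance=2607969-88343=2519626
13. interest=⌊2519626·60/10000⌋=15117; principal=103990-15117=88873; balance=2519626-88873=2430753
14. interest=⌊2430753·60/10000⌋=14584; principal=103990-14584=89406; balance=2430753-89406=2341347
15. interest=⌊2341347·60/10000⌋=14048; principal=103990-14048=89942; balance=2341347-89942=2251405
16. interest=⌊2251405·60/10000⌋=13508; principal=103990-13508=90482; balance=2251405-90482=2160923
17. interest=⌊2160923·60/10000⌋=12965; principal=103990-12965=91025; balance=2160923-91025=2069898
18. interest=⌊2069898·60/10000⌋=12419; principal=103990-12419=91571; balance=2069898-91571=1978327
19. interest=⌊1978327·60/10000⌋=11869; principal=103990-11869=92121; balance=1978327-92121=1886206
20. interest=⌊1886206·60/10000⌋=11317; principal=103990-11317=92673; balance=1886206-92673=1793533
21. interest=⌊1793533·60/10000⌋=10761; principal=103990-10761=93229; balance=1793533-93229=1700304
22. interest=⌊1700304·60/10000⌋=10201; principal=103990-10201=93789; balance=1700304-93789=1606515
23. interest=⌊1606515·60/10000⌋=9639; principal=103990-9639=94351; balance=1606515-94351=1512164
24. interest=⌊1512164·60/10000⌋=9072; principal=103990-9072=94918; balance=1512164-94918=1417246
25. interest=⌊1417246·60/10000⌋=8503; principal=103990-8503=95487; balance=1417246-95487=1321759
26. interest=⌊1321759·60/10000⌋=7930; principal=103990-7930=96060; balance=1321759-96060=1225699
27. interest=⌊1225699·60/10000⌋=7354; principal=103990-7354=96636; balance=1225699-96636=1129063
28. interest=⌊1129063·60/10000⌋=6774; principal=103990-6774=97216; balance=1129063-97216=1031847
29. interest=⌊1031847·60/10000⌋=6191; principal=103990-6191=97799; balance=1031847-97799=934048
30. interest=⌊934048·60/10000⌋=5604; principal=103990-5604=98386; balance=934048-98386=835662
31. interest=⌊835662·60/10000⌋=5013; principal=103990-5013=98977; balance=835662-98977=736685
32. interest=⌊736685·60/10000⌋=4420; principal=103990-4420=99570; balance=736685-99570=637115
33. interest=⌊637115·60/10000⌋=3822; principal=103990-3822=100168; balance=637115-100168=536947
34. interest=⌊536947·60/10000⌋=3221; principal=103990-3221=100769; balance=536947-100769=436178
35. interest=⌊436178·60/10000⌋=2617; principal=103990-2617=101373; balance=436178-101373=334805
36. interest=⌊334805·60/10000⌋=2008; principal=103990-2008=101982; balance=334805-101982=232823
37. interest=⌊232823·60/10000⌋=1396; principal=103990-1396=102594; balance=232823-102594=130229
38. interest=⌊130229·60/10000⌋=781; principal=103990-781=103209; balance=130229-103209=27020
39. interest=⌊27020·60/10000⌋=162; principal=min(103990-162,27020)=27020; balance=27020-27020=0

1 21273 82717 3462928
2 20777 83213 3379715
3 20278 83712 3296003
4 19776 84214 3211789
5 19270 84720 3127069
6 18762 85228 3041841
7 18251 85739 2956102
8 17736 86254 2869848
9 17219 86771 2783077
10 16698 87292 2695785
11 16174 87816 2607969
12 15647 88343 2519626
13 15117 88873 2430753
14 14584 89406 2341347
15 14048 89942 2251405
16 13508 90482 2160923
17 12965 91025 2069898
18 12419 91571 1978327
19 11869 92121 1886206
20 11317 92673 1793533
21 10761 93229 1700304
22 10201 93789 1606515
23 9639 94351 1512164
24 9072 94918 1417246
25 8503 95487 1321759
26 7930 96060 1225699
27 7354 96636 1129063
28 6774 97216 1031847
29 6191 97799 934048
30 5604 98386 835662
31 5013 98977 736685
32 4420 99570 637115
33 3822 100168 536947
34 3221 100769 436178
35 2617 101373 334805
36 2008 101982 232823
37 1396 102594 130229
38 781 103209 27020
39 162 27020 0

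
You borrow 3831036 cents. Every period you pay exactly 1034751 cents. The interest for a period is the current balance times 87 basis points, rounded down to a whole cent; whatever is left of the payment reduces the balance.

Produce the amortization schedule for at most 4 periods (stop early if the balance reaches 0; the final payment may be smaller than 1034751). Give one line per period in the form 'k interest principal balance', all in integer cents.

1 33330 1001421 2829615
2 24617 1010134 1819481
3 15829 1018922 800559
4 6964 800559 0

1. interest=⌊3831036·87/10000⌋=33330; principal=1034751-33330=1001421; balance=3831036-1001421=2829615
2. interest=⌊2829615·87/10000⌋=24617; principal=1034751-24617=1010134; balance=2829615-1010134=1819481
3. interest=⌊1819481·87/10000⌋=15829; principal=1034751-15829=1018922; balance=1819481-1018922=800559
4. interest=⌊800559·87/10000⌋=6964; principal=min(1034751-6964,800559)=800559; balance=800559-800559=0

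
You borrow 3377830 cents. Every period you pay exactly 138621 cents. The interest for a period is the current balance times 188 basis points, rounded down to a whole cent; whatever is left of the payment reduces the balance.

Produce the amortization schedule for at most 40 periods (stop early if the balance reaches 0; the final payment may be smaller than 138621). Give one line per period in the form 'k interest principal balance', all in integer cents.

1. interest=⌊3377830·188/10000⌋=63503; principal=138621-63503=75118; balance=3377830-75118=3302712
2. interest=⌊3302712·188/10000⌋=62090; principal=138621-62090=76531; balance=3302712-76531=3226181
3. interest=⌊3226181·188/10000⌋=60652; principal=138621-60652=77969; balance=3226181-77969=3148212
4. interest=⌊3148212·188/10000⌋=59186; principal=138621-59186=79435; balance=3148212-79435=3068777
5. interest=⌊3068777·188/10000⌋=57693; principal=138621-57693=80928; balance=3068777-80928=2987849
6. interest=⌊2987849·188/10000⌋=56171; principal=138621-56171=82450; balance=2987849-82450=2905399
7. interest=⌊2905399·188/10000⌋=54621; principal=138621-54621=84000; balance=2905399-84000=2821399
8. interest=⌊2821399·188/10000⌋=53042; principal=138621-53042=85579; balance=2821399-85579=2735820
9. interest=⌊2735820·188/10000⌋=51433; principal=138621-51433=87188; balance=2735820-87188=2648632
10. interest=⌊2648632·188/10000⌋=49794; principal=138621-49794=88827; balance=2648632-88827=2559805
11. interest=⌊2559805·188/10000⌋=48124; principal=138621-48124=90497; balance=2559805-90497=2469308
12. interest=⌊2469308·188/10000⌋=46422; principal=138621-46422=92199; balance=2469308-92199=2377109
13. interest=⌊2377109·188/10000⌋=44689; principal=138621-44689=93932; balance=2377109-93932=2283177
14. interest=⌊2283177·188/10000⌋=42923; principal=138621-42923=95698; balance=2283177-95698=2187479
15. interest=⌊2187479·188/10000⌋=41124; principal=138621-41124=97497; balance=2187479-97497=2089982
16. interest=⌊2089982·188/10000⌋=39291; principal=138621-39291=99330; balance=2089982-99330=1990652
17. interest=⌊1990652·188/10000⌋=37424; principal=138621-37424=101197; balance=1990652-101197=1889455
18. interest=⌊1889455·188/10000⌋=35521; principal=138621-35521=103100; balance=1889455-103100=1786355
19. interest=⌊1786355·188/10000⌋=33583; principal=138621-33583=105038; balance=1786355-105038=1681317
20. interest=⌊1681317·188/10000⌋=31608; principal=138621-31608=107013; balance=1681317-107013=1574304
21. interest=⌊1574304·188/10000⌋=29596; principal=138621-29596=109025; balance=1574304-109025=1465279
22. interest=⌊1465279·188/10000⌋=27547; principal=138621-27547=111074; balance=1465279-111074=1354205
23. interest=⌊1354205·188/10000⌋=25459; principal=138621-25459=113162; balance=1354205-113162=1241043
24. interest=⌊1241043·188/10000⌋=23331; principal=138621-23331=115290; balance=1241043-115290=1125753
25. interest=⌊1125753·188/10000⌋=21164; principal=138621-21164=117457; balance=1125753-117457=1008296
26. interest=⌊1008296·188/10000⌋=18955; principal=138621-18955=119666; balance=1008296-119666=888630
27. interest=⌊888630·188/10000⌋=16706; principal=138621-16706=121915; balance=888630-121915=766715
28. interest=⌊766715·188/10000⌋=14414; principal=138621-14414=124207; balance=766715-124207=642508
29. interest=⌊642508·188/10000⌋=12079; principal=138621-12079=126542; balance=642508-126542=515966
30. interest=⌊515966·188/10000⌋=9700; principal=138621-9700=128921; balance=515966-128921=387045
31. interest=⌊387045·188/10000⌋=7276; principal=138621-7276=131345; balance=387045-131345=255700
32. interest=⌊255700·188/10000⌋=4807; principal=138621-4807=133814; balance=255700-133814=121886
33. interest=⌊121886·188/10000⌋=2291; principal=min(138621-2291,121886)=121886; balance=121886-121886=0

1 63503 75118 3302712
2 62090 76531 3226181
3 60652 77969 3148212
4 59186 79435 3068777
5 57693 80928 2987849
6 56171 82450 2905399
7 54621 84000 2821399
8 53042 85579 2735820
9 51433 87188 2648632
10 49794 88827 2559805
11 48124 90497 2469308
12 46422 92199 2377109
13 44689 93932 2283177
14 42923 95698 2187479
15 41124 97497 2089982
16 39291 99330 1990652
17 37424 101197 1889455
18 35521 103100 1786355
19 33583 105038 1681317
20 31608 107013 1574304
21 29596 109025 1465279
22 27547 111074 1354205
23 25459 113162 1241043
24 23331 115290 1125753
25 21164 117457 1008296
26 18955 119666 888630
27 16706 121915 766715
28 14414 124207 642508
29 12079 126542 515966
30 9700 128921 387045
31 7276 131345 255700
32 4807 133814 121886
33 2291 121886 0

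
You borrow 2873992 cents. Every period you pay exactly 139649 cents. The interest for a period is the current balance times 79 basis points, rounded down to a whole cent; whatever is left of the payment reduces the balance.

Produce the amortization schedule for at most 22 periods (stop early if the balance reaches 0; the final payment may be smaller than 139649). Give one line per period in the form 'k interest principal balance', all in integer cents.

1 22704 116945 2757047
2 21780 117869 2639178
3 20849 118800 2520378
4 19910 119739 2400639
5 18965 120684 2279955
6 18011 121638 2158317
7 17050 122599 2035718
8 16082 123567 1912151
9 15105 124544 1787607
10 14122 125527 1662080
11 13130 126519 1535561
12 12130 127519 1408042
13 11123 128526 1279516
14 10108 129541 1149975
15 9084 130565 1019410
16 8053 131596 887814
17 7013 132636 755178
18 5965 133684 621494
19 4909 134740 486754
20 3845 135804 350950
21 2772 136877 214073
22 1691 137958 76115

1. interest=⌊2873992·79/10000⌋=22704; principal=139649-22704=116945; balance=2873992-116945=2757047
2. interest=⌊2757047·79/10000⌋=21780; principal=139649-21780=117869; balance=2757047-117869=2639178
3. interest=⌊2639178·79/10000⌋=20849; principal=139649-20849=118800; balance=2639178-118800=2520378
4. interest=⌊2520378·79/10000⌋=19910; principal=139649-19910=119739; balance=2520378-119739=2400639
5. interest=⌊2400639·79/10000⌋=18965; principal=139649-18965=120684; balance=2400639-120684=2279955
6. interest=⌊2279955·79/10000⌋=18011; principal=139649-18011=121638; balance=2279955-121638=2158317
7. interest=⌊2158317·79/10000⌋=17050; principal=139649-17050=122599; balance=2158317-122599=2035718
8. interest=⌊2035718·79/10000⌋=16082; principal=139649-16082=123567; balance=2035718-123567=1912151
9. interest=⌊1912151·79/10000⌋=15105; principal=139649-15105=124544; balance=1912151-124544=1787607
10. interest=⌊1787607·79/10000⌋=14122; principal=139649-14122=125527; balance=1787607-125527=1662080
11. interest=⌊1662080·79/10000⌋=13130; principal=139649-13130=126519; balance=1662080-126519=1535561
12. interest=⌊1535561·79/10000⌋=12130; principal=139649-12130=127519; balance=1535561-127519=1408042
13. interest=⌊1408042·79/10000⌋=11123; principal=139649-11123=128526; balance=1408042-128526=1279516
14. interest=⌊1279516·79/10000⌋=10108; principal=139649-10108=129541; balance=1279516-129541=1149975
15. interest=⌊1149975·79/10000⌋=9084; principal=139649-9084=130565; balance=1149975-130565=1019410
16. interest=⌊1019410·79/10000⌋=8053; principal=139649-8053=131596; balance=1019410-131596=887814
17. interest=⌊887814·79/10000⌋=7013; principal=139649-7013=132636; balance=887814-132636=755178
18. interest=⌊755178·79/10000⌋=5965; principal=139649-5965=133684; balance=755178-133684=621494
19. interest=⌊621494·79/10000⌋=4909; principal=139649-4909=134740; balance=621494-134740=486754
20. interest=⌊486754·79/10000⌋=3845; principal=139649-3845=135804; balance=486754-135804=350950
21. interest=⌊350950·79/10000⌋=2772; principal=139649-2772=136877; balance=350950-136877=214073
22. interest=⌊214073·79/10000⌋=1691; principal=139649-1691=137958; balance=214073-137958=76115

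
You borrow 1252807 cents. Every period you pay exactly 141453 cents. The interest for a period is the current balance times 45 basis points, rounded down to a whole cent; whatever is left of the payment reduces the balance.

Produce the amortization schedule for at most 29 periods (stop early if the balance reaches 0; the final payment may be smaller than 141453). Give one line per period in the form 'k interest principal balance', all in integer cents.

1 5637 135816 1116991
2 5026 136427 980564
3 4412 137041 843523
4 3795 137658 705865
5 3176 138277 567588
6 2554 138899 428689
7 1929 139524 289165
8 1301 140152 149013
9 670 140783 8230
10 37 8230 0

1. interest=⌊1252807·45/10000⌋=5637; principal=141453-5637=135816; balance=1252807-135816=1116991
2. interest=⌊1116991·45/10000⌋=5026; principal=141453-5026=136427; balance=1116991-136427=980564
3. interest=⌊980564·45/10000⌋=4412; principal=141453-4412=137041; balance=980564-137041=843523
4. interest=⌊843523·45/10000⌋=3795; principal=141453-3795=137658; balance=843523-137658=705865
5. interest=⌊705865·45/10000⌋=3176; principal=141453-3176=138277; balance=705865-138277=567588
6. interest=⌊567588·45/10000⌋=2554; principal=141453-2554=138899; balance=567588-138899=428689
7. interest=⌊428689·45/10000⌋=1929; principal=141453-1929=139524; balance=428689-139524=289165
8. interest=⌊289165·45/10000⌋=1301; principal=141453-1301=140152; balance=289165-140152=149013
9. interest=⌊149013·45/10000⌋=670; principal=141453-670=140783; balance=149013-140783=8230
10. interest=⌊8230·45/10000⌋=37; principal=min(141453-37,8230)=8230; balance=8230-8230=0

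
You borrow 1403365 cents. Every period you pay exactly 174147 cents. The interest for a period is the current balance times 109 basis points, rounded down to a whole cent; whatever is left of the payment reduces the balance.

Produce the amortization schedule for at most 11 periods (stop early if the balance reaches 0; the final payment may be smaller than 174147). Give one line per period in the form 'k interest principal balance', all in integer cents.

1. interest=⌊1403365·109/10000⌋=15296; principal=174147-15296=158851; balance=1403365-158851=1244514
2. interest=⌊1244514·109/10000⌋=13565; principal=174147-13565=160582; balance=1244514-160582=1083932
3. interest=⌊1083932·109/10000⌋=11814; principal=174147-11814=162333; balance=1083932-162333=921599
4. interest=⌊921599·109/10000⌋=10045; principal=174147-10045=164102; balance=921599-164102=757497
5. interest=⌊757497·109/10000⌋=8256; principal=174147-8256=165891; balance=757497-165891=591606
6. interest=⌊591606·109/10000⌋=6448; principal=174147-6448=167699; balance=591606-167699=423907
7. interest=⌊423907·109/10000⌋=4620; principal=174147-4620=169527; balance=423907-169527=254380
8. interest=⌊254380·109/10000⌋=2772; principal=174147-2772=171375; balance=254380-171375=83005
9. interest=⌊83005·109/10000⌋=904; principal=min(174147-904,83005)=83005; balance=83005-83005=0

1 15296 158851 1244514
2 13565 160582 1083932
3 11814 162333 921599
4 10045 164102 757497
5 8256 165891 591606
6 6448 167699 423907
7 4620 169527 254380
8 2772 171375 83005
9 904 83005 0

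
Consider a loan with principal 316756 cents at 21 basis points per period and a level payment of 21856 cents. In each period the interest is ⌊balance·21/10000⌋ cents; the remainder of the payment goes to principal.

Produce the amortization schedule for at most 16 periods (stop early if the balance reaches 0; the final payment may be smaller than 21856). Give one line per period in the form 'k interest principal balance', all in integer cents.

1 665 21191 295565
2 620 21236 274329
3 576 21280 253049
4 531 21325 231724
5 486 21370 210354
6 441 21415 188939
7 396 21460 167479
8 351 21505 145974
9 306 21550 124424
10 261 21595 102829
11 215 21641 81188
12 170 21686 59502
13 124 21732 37770
14 79 21777 15993
15 33 15993 0

1. interest=⌊316756·21/10000⌋=665; principal=21856-665=21191; balance=316756-21191=295565
2. interest=⌊295565·21/10000⌋=620; principal=21856-620=21236; balance=295565-21236=274329
3. interest=⌊274329·21/10000⌋=576; principal=21856-576=21280; balance=274329-21280=253049
4. interest=⌊253049·21/10000⌋=531; principal=21856-531=21325; balance=253049-21325=231724
5. interest=⌊231724·21/10000⌋=486; principal=21856-486=21370; balance=231724-21370=210354
6. interest=⌊210354·21/10000⌋=441; principal=21856-441=21415; balance=210354-21415=188939
7. interest=⌊188939·21/10000⌋=396; principal=21856-396=21460; balance=188939-21460=167479
8. interest=⌊167479·21/10000⌋=351; principal=21856-351=21505; balance=167479-21505=145974
9. interest=⌊145974·21/10000⌋=306; principal=21856-306=21550; balance=145974-21550=124424
10. interest=⌊124424·21/10000⌋=261; principal=21856-261=21595; balance=124424-21595=102829
11. interest=⌊102829·21/10000⌋=215; principal=21856-215=21641; balance=102829-21641=81188
12. interest=⌊81188·21/10000⌋=170; principal=21856-170=21686; balance=81188-21686=59502
13. interest=⌊59502·21/10000⌋=124; principal=21856-124=21732; balance=59502-21732=37770
14. interest=⌊37770·21/10000⌋=79; principal=21856-79=21777; balance=37770-21777=15993
15. interest=⌊15993·21/10000⌋=33; principal=min(21856-33,15993)=15993; balance=15993-15993=0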